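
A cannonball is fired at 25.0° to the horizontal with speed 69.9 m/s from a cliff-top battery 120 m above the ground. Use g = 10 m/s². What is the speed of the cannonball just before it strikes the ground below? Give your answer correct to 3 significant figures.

v_x = 69.9 cos 25.0° = 63.35 m/s is unchanged throughout.
For the vertical component, v_y² = v_y0² + 2 g h = (29.54)² + 2×10×120 = 3273, so |v_y| = 57.21 m/s.
Impact speed = √(v_x² + v_y²) = √(4013 + 3273) = 85.4 m/s.

85.4 m/s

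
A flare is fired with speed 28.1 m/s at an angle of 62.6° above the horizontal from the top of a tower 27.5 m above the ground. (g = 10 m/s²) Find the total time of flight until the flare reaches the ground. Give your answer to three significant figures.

Vertical component: v_y = 28.1 sin 62.6° = 24.95 m/s.
Taking up as positive with launch at y = 27.5 m, landing at y = 0: 0 = 27.5 + 24.95 t − ½(10) t².
Solving 5.000 t² − 24.95 t − 27.5 = 0 gives t = [24.95 + √(24.95² + 4·5.000·27.5)] / 10.00 = 5.92 s.

5.92 s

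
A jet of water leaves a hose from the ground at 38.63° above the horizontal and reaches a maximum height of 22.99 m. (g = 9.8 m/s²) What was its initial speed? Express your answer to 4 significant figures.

34.00 m/s

At maximum height v_y = 0, so (v₀ sin θ)² = 2 g H.
v₀ sin 38.63° = √(2 × 9.8 × 22.99) = 21.227 m/s.
v₀ = 21.227 / sin 38.63° = 21.227 / 0.6243 = 34.00 m/s.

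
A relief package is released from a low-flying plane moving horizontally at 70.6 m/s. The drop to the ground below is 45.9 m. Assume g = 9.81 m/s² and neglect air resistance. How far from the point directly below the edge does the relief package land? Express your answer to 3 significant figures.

Initial vertical velocity is zero, so the fall time comes from h = ½ g t²: t = √(2 × 45.9 / 9.81) = 3.059 s.
Horizontal motion is uniform at 70.6 m/s, so x = 70.6 × 3.059 = 216 m.

216 m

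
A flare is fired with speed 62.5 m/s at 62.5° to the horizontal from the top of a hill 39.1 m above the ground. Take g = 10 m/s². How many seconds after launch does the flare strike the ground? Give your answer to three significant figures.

Vertical component: v_y = 62.5 sin 62.5° = 55.44 m/s.
Taking up as positive with launch at y = 39.1 m, landing at y = 0: 0 = 39.1 + 55.44 t − ½(10) t².
Solving 5.000 t² − 55.44 t − 39.1 = 0 gives t = [55.44 + √(55.44² + 4·5.000·39.1)] / 10.00 = 11.8 s.

11.8 s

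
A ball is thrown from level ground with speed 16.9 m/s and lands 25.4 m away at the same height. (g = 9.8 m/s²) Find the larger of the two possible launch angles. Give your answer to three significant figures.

Level-ground range: R = v₀² sin(2θ)/g ⇒ sin 2θ = R g / v₀² = 25.4×9.8/16.9² = 0.8715.
2θ = arcsin(0.8715) = 60.63° or 180° − 60.63° = 119.37°.
So θ = 30.3° or θ = 59.7°.

59.7°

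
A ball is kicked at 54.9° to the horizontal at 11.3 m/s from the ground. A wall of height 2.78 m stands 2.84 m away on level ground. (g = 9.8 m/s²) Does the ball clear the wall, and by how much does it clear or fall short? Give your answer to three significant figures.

v_x = 11.3 cos 54.9° = 6.498 m/s; v_y0 = 11.3 sin 54.9° = 9.245 m/s.
Time to reach the wall: t = 2.84 / 6.498 = 0.4371 s.
Height at that point: y = 9.245×0.4371 − 4.900×0.4371² = 3.105 m.
That is 3.105 − 2.78 = 0.325 m above the top of the wall, so the ball clears it.

Yes — it clears the wall by 0.325 m.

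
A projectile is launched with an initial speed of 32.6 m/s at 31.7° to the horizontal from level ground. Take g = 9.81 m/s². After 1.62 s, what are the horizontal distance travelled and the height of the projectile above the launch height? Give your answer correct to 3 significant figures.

x = 44.9 m, y = 14.9 m

v_x = 32.6 cos 31.7° = 27.74 m/s; v_y0 = 32.6 sin 31.7° = 17.13 m/s.
x = v_x t = 27.74 × 1.62 = 44.9 m.
y = v_y0 t − ½ g t² = 17.13×1.62 − 4.905×1.62² = 14.9 m.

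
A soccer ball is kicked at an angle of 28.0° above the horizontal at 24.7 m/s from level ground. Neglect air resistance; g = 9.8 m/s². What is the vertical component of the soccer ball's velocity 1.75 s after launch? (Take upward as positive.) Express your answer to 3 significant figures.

Initial vertical component: v_y0 = 24.7 sin 28.0° = 11.60 m/s.
v_y(t) = v_y0 − g t = 11.60 − 9.8 × 1.75 = -5.55 m/s.

-5.55 m/s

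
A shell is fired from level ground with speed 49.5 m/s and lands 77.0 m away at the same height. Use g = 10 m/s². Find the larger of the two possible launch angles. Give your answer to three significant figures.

80.8°

Level-ground range: R = v₀² sin(2θ)/g ⇒ sin 2θ = R g / v₀² = 77.0×10/49.5² = 0.3143.
2θ = arcsin(0.3143) = 18.32° or 180° − 18.32° = 161.68°.
So θ = 9.16° or θ = 80.8°.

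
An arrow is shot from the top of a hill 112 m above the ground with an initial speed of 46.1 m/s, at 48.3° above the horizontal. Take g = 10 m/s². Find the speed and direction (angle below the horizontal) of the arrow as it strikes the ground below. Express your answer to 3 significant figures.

v_x = 46.1 cos 48.3° = 30.67 m/s (constant).
|v_y| at impact = √((34.42)² + 2×10×112) = 58.52 m/s.
Speed = √(30.67² + 58.52²) = 66.1 m/s; angle = arctan(58.52/30.67) = 62.3° below horizontal.

66.1 m/s at 62.3° below the horizontal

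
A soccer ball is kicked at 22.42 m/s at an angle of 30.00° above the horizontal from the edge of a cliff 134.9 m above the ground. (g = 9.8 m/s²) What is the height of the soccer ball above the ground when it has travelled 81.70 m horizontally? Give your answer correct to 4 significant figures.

95.31 m

v_x = 22.42 cos 30.00° = 19.416 m/s, v_y0 = 22.42 sin 30.00° = 11.210 m/s.
Time to reach x = 81.70 m: t = x / v_x = 81.70 / 19.416 = 4.2079 s.
y = 134.9 + v_y0 t − ½ g t² = 134.9 + 11.210×4.2079 − 4.900×4.2079² = 95.31 m.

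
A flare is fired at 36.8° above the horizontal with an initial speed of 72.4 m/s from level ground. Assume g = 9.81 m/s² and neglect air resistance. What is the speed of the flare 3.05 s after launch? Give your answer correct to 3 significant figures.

59.5 m/s

v_x = 72.4 cos 36.8° = 57.97 m/s (constant).
v_y(t) = 72.4 sin 36.8° − g t = 43.37 − 9.81 × 3.05 = 13.45 m/s.
Speed = √(v_x² + v_y²) = √(3361 + 180.9) = 59.5 m/s.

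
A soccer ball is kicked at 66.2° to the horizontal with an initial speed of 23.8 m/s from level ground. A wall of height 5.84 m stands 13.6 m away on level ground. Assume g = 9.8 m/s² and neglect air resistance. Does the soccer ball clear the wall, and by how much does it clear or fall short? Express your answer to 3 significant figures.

v_x = 23.8 cos 66.2° = 9.604 m/s; v_y0 = 23.8 sin 66.2° = 21.78 m/s.
Time to reach the wall: t = 13.6 / 9.604 = 1.416 s.
Height at that point: y = 21.78×1.416 − 4.900×1.416² = 21.02 m.
That is 21.02 − 5.84 = 15.2 m above the top of the wall, so the soccer ball clears it.

Yes — it clears the wall by 15.2 m.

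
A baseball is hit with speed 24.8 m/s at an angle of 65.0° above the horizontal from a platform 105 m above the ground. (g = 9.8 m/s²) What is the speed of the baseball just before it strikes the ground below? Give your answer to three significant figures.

51.7 m/s

v_x = 24.8 cos 65.0° = 10.48 m/s is unchanged throughout.
For the vertical component, v_y² = v_y0² + 2 g h = (22.48)² + 2×9.8×105 = 2563, so |v_y| = 50.63 m/s.
Impact speed = √(v_x² + v_y²) = √(109.8 + 2563) = 51.7 m/s.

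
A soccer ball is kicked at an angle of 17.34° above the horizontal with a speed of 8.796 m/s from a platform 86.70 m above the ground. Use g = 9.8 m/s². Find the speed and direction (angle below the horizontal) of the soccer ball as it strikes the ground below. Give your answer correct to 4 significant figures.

v_x = 8.796 cos 17.34° = 8.3962 m/s (constant).
|v_y| at impact = √((2.6216)² + 2×9.8×86.70) = 41.306 m/s.
Speed = √(8.3962² + 41.306²) = 42.15 m/s; angle = arctan(41.306/8.3962) = 78.51° below horizontal.

42.15 m/s at 78.51° below the horizontal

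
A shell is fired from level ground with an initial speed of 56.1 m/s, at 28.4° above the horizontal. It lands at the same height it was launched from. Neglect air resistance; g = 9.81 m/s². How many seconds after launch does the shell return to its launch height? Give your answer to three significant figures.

Vertical component: v_y = 56.1 sin 28.4° = 26.68 m/s.
For a projectile landing at launch height, time of flight is t = 2 v_y / g = 2 × 26.68 / 9.81 = 5.44 s.

5.44 s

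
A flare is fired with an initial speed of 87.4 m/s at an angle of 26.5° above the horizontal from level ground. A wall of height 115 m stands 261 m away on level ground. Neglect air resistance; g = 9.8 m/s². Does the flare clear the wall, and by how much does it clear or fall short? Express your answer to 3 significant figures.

v_x = 87.4 cos 26.5° = 78.22 m/s; v_y0 = 87.4 sin 26.5° = 39.00 m/s.
Time to reach the wall: t = 261 / 78.22 = 3.337 s.
Height at that point: y = 39.00×3.337 − 4.900×3.337² = 75.58 m.
That is 115 − 75.58 = 39.4 m below the top of the wall, so the flare does not clear it.

No — it falls 39.4 m short of clearing the wall.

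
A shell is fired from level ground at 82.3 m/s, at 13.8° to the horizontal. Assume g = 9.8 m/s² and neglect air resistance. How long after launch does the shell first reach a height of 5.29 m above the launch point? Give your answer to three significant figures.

0.291 s

v_y0 = 82.3 sin 13.8° = 19.63 m/s.
Set y = v_y0 t − ½ g t² = 5.29: 4.900 t² − 19.63 t + 5.29 = 0.
t = [19.63 ± √(385.3 − 103.7)] / 9.8 = (19.63 ± 16.78) / 9.8, giving t = 0.291 s or t = 3.72 s.
The shell is on the way up at the first time, so t = 0.291 s.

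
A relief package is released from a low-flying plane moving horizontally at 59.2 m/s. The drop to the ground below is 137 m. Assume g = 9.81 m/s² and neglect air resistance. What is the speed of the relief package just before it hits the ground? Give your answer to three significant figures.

Fall time: t = √(2 × 137 / 9.81) = 5.285 s.
At impact: v_x = 59.2 m/s (unchanged), v_y = g t = 9.81 × 5.285 = 51.85 m/s.
Speed = √(v_x² + v_y²) = √(3505 + 2688) = 78.7 m/s.

78.7 m/s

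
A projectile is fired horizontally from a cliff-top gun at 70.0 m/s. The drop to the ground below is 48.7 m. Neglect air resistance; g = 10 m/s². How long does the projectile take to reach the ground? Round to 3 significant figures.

3.12 s

The horizontal speed doesn't affect the fall. With v_y0 = 0, h = ½ g t².
t = √(2 × 48.7 / 10) = √9.740 = 3.12 s.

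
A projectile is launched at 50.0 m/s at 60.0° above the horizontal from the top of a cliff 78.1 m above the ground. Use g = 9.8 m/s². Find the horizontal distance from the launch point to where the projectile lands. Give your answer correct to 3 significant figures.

259 m

Components: v_x = 50.0 cos 60.0° = 25.00 m/s, v_y = 50.0 sin 60.0° = 43.30 m/s.
Vertical: 0 = 78.1 + 43.30 t − ½(9.8) t² ⇒ 4.900 t² − 43.30 t − 78.1 = 0.
t = [43.30 + √(1875 + 1531)] / 9.800 = 10.37 s.
Horizontal: R = v_x · t = 25.00 × 10.37 = 259 m.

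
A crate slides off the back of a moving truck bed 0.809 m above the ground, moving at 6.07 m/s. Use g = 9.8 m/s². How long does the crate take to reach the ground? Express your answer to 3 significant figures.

0.406 s

The horizontal speed doesn't affect the fall. With v_y0 = 0, h = ½ g t².
t = √(2 × 0.809 / 9.8) = √0.1651 = 0.406 s.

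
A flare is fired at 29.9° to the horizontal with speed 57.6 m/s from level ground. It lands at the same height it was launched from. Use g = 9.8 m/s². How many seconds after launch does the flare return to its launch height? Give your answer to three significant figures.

Vertical component: v_y = 57.6 sin 29.9° = 28.71 m/s.
For a projectile landing at launch height, time of flight is t = 2 v_y / g = 2 × 28.71 / 9.8 = 5.86 s.

5.86 s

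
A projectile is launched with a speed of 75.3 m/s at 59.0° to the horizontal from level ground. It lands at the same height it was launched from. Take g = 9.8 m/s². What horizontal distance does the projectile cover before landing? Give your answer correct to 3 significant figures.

511 m

Components: v_x = 75.3 cos 59.0° = 38.78 m/s, v_y = 75.3 sin 59.0° = 64.54 m/s.
Time of flight (same landing height): t = 2 v_y / g = 2 × 64.54 / 9.8 = 13.17 s.
Range: R = v_x · t = 38.78 × 13.17 = 511 m.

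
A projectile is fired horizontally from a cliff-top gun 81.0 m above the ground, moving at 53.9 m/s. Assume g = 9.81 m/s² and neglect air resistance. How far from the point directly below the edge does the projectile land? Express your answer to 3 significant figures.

219 m

Initial vertical velocity is zero, so the fall time comes from h = ½ g t²: t = √(2 × 81.0 / 9.81) = 4.064 s.
Horizontal motion is uniform at 53.9 m/s, so x = 53.9 × 4.064 = 219 m.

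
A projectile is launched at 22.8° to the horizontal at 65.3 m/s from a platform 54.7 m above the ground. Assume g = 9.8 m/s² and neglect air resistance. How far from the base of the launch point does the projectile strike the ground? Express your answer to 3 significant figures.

410 m

Components: v_x = 65.3 cos 22.8° = 60.20 m/s, v_y = 65.3 sin 22.8° = 25.30 m/s.
Vertical: 0 = 54.7 + 25.30 t − ½(9.8) t² ⇒ 4.900 t² − 25.30 t − 54.7 = 0.
t = [25.30 + √(640.1 + 1072)] / 9.800 = 6.804 s.
Horizontal: R = v_x · t = 60.20 × 6.804 = 410 m.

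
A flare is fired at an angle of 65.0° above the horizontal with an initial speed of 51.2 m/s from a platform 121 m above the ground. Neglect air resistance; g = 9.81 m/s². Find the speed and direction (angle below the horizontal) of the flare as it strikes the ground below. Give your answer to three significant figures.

70.7 m/s at 72.2° below the horizontal

v_x = 51.2 cos 65.0° = 21.64 m/s (constant).
|v_y| at impact = √((46.40)² + 2×9.81×121) = 67.28 m/s.
Speed = √(21.64² + 67.28²) = 70.7 m/s; angle = arctan(67.28/21.64) = 72.2° below horizontal.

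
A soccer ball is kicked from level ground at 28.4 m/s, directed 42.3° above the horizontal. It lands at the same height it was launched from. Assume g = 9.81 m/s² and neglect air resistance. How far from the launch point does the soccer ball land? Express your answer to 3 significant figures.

Components: v_x = 28.4 cos 42.3° = 21.01 m/s, v_y = 28.4 sin 42.3° = 19.11 m/s.
Time of flight (same landing height): t = 2 v_y / g = 2 × 19.11 / 9.81 = 3.896 s.
Range: R = v_x · t = 21.01 × 3.896 = 81.9 m.

81.9 m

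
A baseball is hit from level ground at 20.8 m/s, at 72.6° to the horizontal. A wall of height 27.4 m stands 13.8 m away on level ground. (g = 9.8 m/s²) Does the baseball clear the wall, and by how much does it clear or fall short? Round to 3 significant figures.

No — it falls 7.48 m short of clearing the wall.

v_x = 20.8 cos 72.6° = 6.220 m/s; v_y0 = 20.8 sin 72.6° = 19.85 m/s.
Time to reach the wall: t = 13.8 / 6.220 = 2.219 s.
Height at that point: y = 19.85×2.219 − 4.900×2.219² = 19.92 m.
That is 27.4 − 19.92 = 7.48 m below the top of the wall, so the baseball does not clear it.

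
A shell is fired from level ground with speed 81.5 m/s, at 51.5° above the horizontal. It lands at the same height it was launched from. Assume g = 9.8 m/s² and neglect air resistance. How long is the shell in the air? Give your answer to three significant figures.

13.0 s

Vertical component: v_y = 81.5 sin 51.5° = 63.78 m/s.
For a projectile landing at launch height, time of flight is t = 2 v_y / g = 2 × 63.78 / 9.8 = 13.0 s.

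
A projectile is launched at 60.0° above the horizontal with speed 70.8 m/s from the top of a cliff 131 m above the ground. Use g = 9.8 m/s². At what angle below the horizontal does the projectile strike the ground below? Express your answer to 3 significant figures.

v_x = 70.8 cos 60.0° = 35.40 m/s.
At impact |v_y| = √(v_y0² + 2 g h) = √(61.31² + 2×9.8×131) = 79.54 m/s.
Angle below horizontal = arctan(|v_y| / v_x) = arctan(79.54 / 35.40) = 66.0°.

66.0°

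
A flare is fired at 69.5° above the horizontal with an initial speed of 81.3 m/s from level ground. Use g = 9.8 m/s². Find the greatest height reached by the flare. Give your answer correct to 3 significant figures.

Vertical component of launch velocity: v_y = 81.3 sin 69.5° = 76.15 m/s.
At the highest point the vertical velocity is zero, so v_y² = 2 g h_max.
h_max = (76.15)² / (2 × 9.8) = 5799 / 19.60 = 296 m.

296 m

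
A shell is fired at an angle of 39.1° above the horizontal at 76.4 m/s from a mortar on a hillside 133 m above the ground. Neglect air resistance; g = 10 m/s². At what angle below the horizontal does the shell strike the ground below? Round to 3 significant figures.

50.0°

v_x = 76.4 cos 39.1° = 59.29 m/s.
At impact |v_y| = √(v_y0² + 2 g h) = √(48.18² + 2×10×133) = 70.58 m/s.
Angle below horizontal = arctan(|v_y| / v_x) = arctan(70.58 / 59.29) = 50.0°.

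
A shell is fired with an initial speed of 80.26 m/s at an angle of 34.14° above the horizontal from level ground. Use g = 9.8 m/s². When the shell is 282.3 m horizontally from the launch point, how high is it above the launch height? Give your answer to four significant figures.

v_x = 80.26 cos 34.14° = 66.429 m/s, v_y0 = 80.26 sin 34.14° = 45.043 m/s.
Time to reach x = 282.3 m: t = x / v_x = 282.3 / 66.429 = 4.2497 s.
y = v_y0 t − ½ g t² = 45.043×4.2497 − 4.900×4.2497² = 102.9 m.

102.9 m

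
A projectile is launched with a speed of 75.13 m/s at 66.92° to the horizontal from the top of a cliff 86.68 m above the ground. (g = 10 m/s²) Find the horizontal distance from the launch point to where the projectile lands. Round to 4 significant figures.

Components: v_x = 75.13 cos 66.92° = 29.452 m/s, v_y = 75.13 sin 66.92° = 69.116 m/s.
Vertical: 0 = 86.68 + 69.116 t − ½(10) t² ⇒ 5.000 t² − 69.116 t − 86.68 = 0.
t = [69.116 + √(4777.0 + 1733.6)] / 10.00 = 14.980 s.
Horizontal: R = v_x · t = 29.452 × 14.980 = 441.2 m.

441.2 m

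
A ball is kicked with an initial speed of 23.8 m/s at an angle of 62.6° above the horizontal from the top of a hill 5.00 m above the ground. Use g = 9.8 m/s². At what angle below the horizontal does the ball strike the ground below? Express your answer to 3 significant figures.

v_x = 23.8 cos 62.6° = 10.95 m/s.
At impact |v_y| = √(v_y0² + 2 g h) = √(21.13² + 2×9.8×5.00) = 23.33 m/s.
Angle below horizontal = arctan(|v_y| / v_x) = arctan(23.33 / 10.95) = 64.9°.

64.9°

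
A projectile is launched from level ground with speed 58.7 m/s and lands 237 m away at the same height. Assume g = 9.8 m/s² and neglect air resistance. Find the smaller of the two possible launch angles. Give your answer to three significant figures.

21.2°

Level-ground range: R = v₀² sin(2θ)/g ⇒ sin 2θ = R g / v₀² = 237×9.8/58.7² = 0.6741.
2θ = arcsin(0.6741) = 42.38° or 180° − 42.38° = 137.62°.
So θ = 21.2° or θ = 68.8°.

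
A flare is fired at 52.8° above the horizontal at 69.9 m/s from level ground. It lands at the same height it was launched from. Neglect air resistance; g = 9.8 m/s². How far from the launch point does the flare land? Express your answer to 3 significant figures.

480 m

For level ground, R = v₀² sin(2θ) / g.
sin(2 × 52.8°) = sin 105.6° = 0.9632.
R = (69.9)² × 0.9632 / 9.8 = 480 m.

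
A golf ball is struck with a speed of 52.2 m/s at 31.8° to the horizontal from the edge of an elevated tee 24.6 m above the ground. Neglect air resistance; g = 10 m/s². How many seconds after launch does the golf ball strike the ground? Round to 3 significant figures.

6.28 s

Vertical component: v_y = 52.2 sin 31.8° = 27.51 m/s.
Taking up as positive with launch at y = 24.6 m, landing at y = 0: 0 = 24.6 + 27.51 t − ½(10) t².
Solving 5.000 t² − 27.51 t − 24.6 = 0 gives t = [27.51 + √(27.51² + 4·5.000·24.6)] / 10.00 = 6.28 s.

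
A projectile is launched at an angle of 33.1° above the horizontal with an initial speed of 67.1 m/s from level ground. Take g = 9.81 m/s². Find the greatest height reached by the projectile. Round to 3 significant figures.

68.4 m

Vertical component of launch velocity: v_y = 67.1 sin 33.1° = 36.64 m/s.
At the highest point the vertical velocity is zero, so v_y² = 2 g h_max.
h_max = (36.64)² / (2 × 9.81) = 1342 / 19.62 = 68.4 m.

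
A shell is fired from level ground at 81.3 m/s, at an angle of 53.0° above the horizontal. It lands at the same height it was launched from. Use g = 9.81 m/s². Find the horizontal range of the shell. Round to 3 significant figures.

For level ground, R = v₀² sin(2θ) / g.
sin(2 × 53.0°) = sin 106.0° = 0.9613.
R = (81.3)² × 0.9613 / 9.81 = 648 m.

648 m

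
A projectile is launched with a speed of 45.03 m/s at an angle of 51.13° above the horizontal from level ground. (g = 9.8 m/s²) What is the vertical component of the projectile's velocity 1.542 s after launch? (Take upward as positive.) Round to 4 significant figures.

19.95 m/s

Initial vertical component: v_y0 = 45.03 sin 51.13° = 35.059 m/s.
v_y(t) = v_y0 − g t = 35.059 − 9.8 × 1.542 = 19.95 m/s.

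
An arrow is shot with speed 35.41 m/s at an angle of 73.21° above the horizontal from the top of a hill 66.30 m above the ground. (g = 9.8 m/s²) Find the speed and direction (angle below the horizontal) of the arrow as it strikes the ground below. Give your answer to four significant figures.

v_x = 35.41 cos 73.21° = 10.229 m/s (constant).
|v_y| at impact = √((33.900)² + 2×9.8×66.30) = 49.484 m/s.
Speed = √(10.229² + 49.484²) = 50.53 m/s; angle = arctan(49.484/10.229) = 78.32° below horizontal.

50.53 m/s at 78.32° below the horizontal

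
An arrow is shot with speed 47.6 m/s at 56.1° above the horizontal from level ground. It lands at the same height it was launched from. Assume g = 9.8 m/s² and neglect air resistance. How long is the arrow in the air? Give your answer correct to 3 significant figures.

8.06 s

Vertical component: v_y = 47.6 sin 56.1° = 39.51 m/s.
For a projectile landing at launch height, time of flight is t = 2 v_y / g = 2 × 39.51 / 9.8 = 8.06 s.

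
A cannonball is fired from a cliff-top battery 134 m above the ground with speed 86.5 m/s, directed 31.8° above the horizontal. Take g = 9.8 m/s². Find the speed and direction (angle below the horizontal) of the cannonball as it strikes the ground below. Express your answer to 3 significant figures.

101 m/s at 43.0° below the horizontal

v_x = 86.5 cos 31.8° = 73.52 m/s (constant).
|v_y| at impact = √((45.58)² + 2×9.8×134) = 68.59 m/s.
Speed = √(73.52² + 68.59²) = 101 m/s; angle = arctan(68.59/73.52) = 43.0° below horizontal.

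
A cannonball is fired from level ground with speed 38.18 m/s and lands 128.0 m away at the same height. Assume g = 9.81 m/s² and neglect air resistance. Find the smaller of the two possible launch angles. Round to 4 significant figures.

Level-ground range: R = v₀² sin(2θ)/g ⇒ sin 2θ = R g / v₀² = 128.0×9.81/38.18² = 0.8614.
2θ = arcsin(0.8614) = 59.474° or 180° − 59.474° = 120.526°.
So θ = 29.74° or θ = 60.26°.

29.74°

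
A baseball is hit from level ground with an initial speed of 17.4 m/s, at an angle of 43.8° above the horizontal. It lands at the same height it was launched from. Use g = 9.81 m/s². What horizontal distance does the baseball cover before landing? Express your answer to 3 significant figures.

Components: v_x = 17.4 cos 43.8° = 12.56 m/s, v_y = 17.4 sin 43.8° = 12.04 m/s.
Time of flight (same landing height): t = 2 v_y / g = 2 × 12.04 / 9.81 = 2.455 s.
Range: R = v_x · t = 12.56 × 2.455 = 30.8 m.

30.8 m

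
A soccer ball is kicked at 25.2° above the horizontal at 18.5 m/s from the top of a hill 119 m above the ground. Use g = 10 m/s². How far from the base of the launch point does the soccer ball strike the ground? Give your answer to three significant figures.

95.9 m

Components: v_x = 18.5 cos 25.2° = 16.74 m/s, v_y = 18.5 sin 25.2° = 7.877 m/s.
Vertical: 0 = 119 + 7.877 t − ½(10) t² ⇒ 5.000 t² − 7.877 t − 119 = 0.
t = [7.877 + √(62.05 + 2380)] / 10.00 = 5.729 s.
Horizontal: R = v_x · t = 16.74 × 5.729 = 95.9 m.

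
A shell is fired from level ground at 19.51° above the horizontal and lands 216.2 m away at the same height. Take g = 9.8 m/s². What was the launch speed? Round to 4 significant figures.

On level ground, R = v₀² sin(2θ) / g, so v₀ = √(R g / sin 2θ).
sin(2 × 19.51°) = 0.6296.
v₀ = √(216.2 × 9.8 / 0.6296) = √3365.2 = 58.01 m/s.

58.01 m/s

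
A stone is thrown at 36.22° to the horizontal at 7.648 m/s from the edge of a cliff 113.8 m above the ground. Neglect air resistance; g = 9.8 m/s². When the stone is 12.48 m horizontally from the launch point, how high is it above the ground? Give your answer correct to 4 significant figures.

102.9 m

v_x = 7.648 cos 36.22° = 6.1701 m/s, v_y0 = 7.648 sin 36.22° = 4.5191 m/s.
Time to reach x = 12.48 m: t = x / v_x = 12.48 / 6.1701 = 2.0227 s.
y = 113.8 + v_y0 t − ½ g t² = 113.8 + 4.5191×2.0227 − 4.900×2.0227² = 102.9 m.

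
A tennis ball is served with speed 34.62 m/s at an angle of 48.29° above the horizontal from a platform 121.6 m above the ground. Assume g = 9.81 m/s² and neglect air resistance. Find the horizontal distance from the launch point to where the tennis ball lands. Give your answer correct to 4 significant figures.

190.4 m

Components: v_x = 34.62 cos 48.29° = 23.035 m/s, v_y = 34.62 sin 48.29° = 25.845 m/s.
Vertical: 0 = 121.6 + 25.845 t − ½(9.81) t² ⇒ 4.905 t² − 25.845 t − 121.6 = 0.
t = [25.845 + √(667.96 + 2385.8)] / 9.810 = 8.2677 s.
Horizontal: R = v_x · t = 23.035 × 8.2677 = 190.4 m.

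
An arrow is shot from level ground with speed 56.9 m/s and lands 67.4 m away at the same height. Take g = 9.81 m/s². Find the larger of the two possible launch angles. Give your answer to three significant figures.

Level-ground range: R = v₀² sin(2θ)/g ⇒ sin 2θ = R g / v₀² = 67.4×9.81/56.9² = 0.2042.
2θ = arcsin(0.2042) = 11.78° or 180° − 11.78° = 168.22°.
So θ = 5.89° or θ = 84.1°.

84.1°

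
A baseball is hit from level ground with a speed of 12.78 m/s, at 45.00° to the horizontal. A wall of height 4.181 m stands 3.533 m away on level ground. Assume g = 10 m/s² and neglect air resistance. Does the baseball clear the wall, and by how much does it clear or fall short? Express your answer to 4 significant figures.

No — it falls 1.412 m short of clearing the wall.

v_x = 12.78 cos 45.00° = 9.0368 m/s; v_y0 = 12.78 sin 45.00° = 9.0368 m/s.
Time to reach the wall: t = 3.533 / 9.0368 = 0.39096 s.
Height at that point: y = 9.0368×0.39096 − 5.000×0.39096² = 2.7688 m.
That is 4.181 − 2.7688 = 1.412 m below the top of the wall, so the baseball does not clear it.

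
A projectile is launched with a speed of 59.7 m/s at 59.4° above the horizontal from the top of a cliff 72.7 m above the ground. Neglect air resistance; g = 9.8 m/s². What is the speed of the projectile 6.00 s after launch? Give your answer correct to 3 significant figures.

v_x = 59.7 cos 59.4° = 30.39 m/s (constant).
v_y(t) = 59.7 sin 59.4° − g t = 51.39 − 9.8 × 6.00 = -7.410 m/s.
Speed = √(v_x² + v_y²) = √(923.6 + 54.91) = 31.3 m/s.

31.3 m/s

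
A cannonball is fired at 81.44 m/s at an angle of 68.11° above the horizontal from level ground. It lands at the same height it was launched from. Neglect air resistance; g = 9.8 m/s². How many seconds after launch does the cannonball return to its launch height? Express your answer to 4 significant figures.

Vertical component: v_y = 81.44 sin 68.11° = 75.568 m/s.
For a projectile landing at launch height, time of flight is t = 2 v_y / g = 2 × 75.568 / 9.8 = 15.42 s.

15.42 s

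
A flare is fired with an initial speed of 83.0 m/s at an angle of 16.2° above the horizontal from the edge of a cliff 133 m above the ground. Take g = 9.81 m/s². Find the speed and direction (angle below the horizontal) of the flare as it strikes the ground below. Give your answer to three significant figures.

97.5 m/s at 35.1° below the horizontal

v_x = 83.0 cos 16.2° = 79.70 m/s (constant).
|v_y| at impact = √((23.16)² + 2×9.81×133) = 56.09 m/s.
Speed = √(79.70² + 56.09²) = 97.5 m/s; angle = arctan(56.09/79.70) = 35.1° below horizontal.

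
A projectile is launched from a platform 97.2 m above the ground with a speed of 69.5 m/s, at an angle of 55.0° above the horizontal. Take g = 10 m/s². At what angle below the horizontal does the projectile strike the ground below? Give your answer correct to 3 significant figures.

61.0°

v_x = 69.5 cos 55.0° = 39.86 m/s.
At impact |v_y| = √(v_y0² + 2 g h) = √(56.93² + 2×10×97.2) = 72.01 m/s.
Angle below horizontal = arctan(|v_y| / v_x) = arctan(72.01 / 39.86) = 61.0°.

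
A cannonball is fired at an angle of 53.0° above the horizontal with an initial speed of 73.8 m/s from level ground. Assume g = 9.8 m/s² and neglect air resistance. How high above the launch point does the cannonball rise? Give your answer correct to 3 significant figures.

177 m

Vertical component of launch velocity: v_y = 73.8 sin 53.0° = 58.94 m/s.
At the highest point the vertical velocity is zero, so v_y² = 2 g h_max.
h_max = (58.94)² / (2 × 9.8) = 3474 / 19.60 = 177 m.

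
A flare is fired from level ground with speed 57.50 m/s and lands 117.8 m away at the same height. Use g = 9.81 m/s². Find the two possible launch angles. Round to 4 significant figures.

10.23° and 79.77°

Level-ground range: R = v₀² sin(2θ)/g ⇒ sin 2θ = R g / v₀² = 117.8×9.81/57.50² = 0.3495.
2θ = arcsin(0.3495) = 20.457° or 180° − 20.457° = 159.543°.
So θ = 10.23° or θ = 79.77°.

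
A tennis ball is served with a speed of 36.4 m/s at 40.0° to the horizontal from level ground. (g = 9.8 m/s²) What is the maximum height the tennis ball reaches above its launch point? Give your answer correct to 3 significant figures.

Vertical component of launch velocity: v_y = 36.4 sin 40.0° = 23.40 m/s.
At the highest point the vertical velocity is zero, so v_y² = 2 g h_max.
h_max = (23.40)² / (2 × 9.8) = 547.6 / 19.60 = 27.9 m.

27.9 m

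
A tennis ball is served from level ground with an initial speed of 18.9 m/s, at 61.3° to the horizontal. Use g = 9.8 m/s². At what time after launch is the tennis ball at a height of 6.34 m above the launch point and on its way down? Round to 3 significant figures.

2.94 s

v_y0 = 18.9 sin 61.3° = 16.58 m/s.
Set y = v_y0 t − ½ g t² = 6.34: 4.900 t² − 16.58 t + 6.34 = 0.
t = [16.58 ± √(274.9 − 124.3)] / 9.8 = (16.58 ± 12.27) / 9.8, giving t = 0.440 s or t = 2.94 s.
On the way down corresponds to the larger root: t = 2.94 s.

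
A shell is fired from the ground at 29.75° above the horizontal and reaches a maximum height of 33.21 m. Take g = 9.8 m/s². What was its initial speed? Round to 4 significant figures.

At maximum height v_y = 0, so (v₀ sin θ)² = 2 g H.
v₀ sin 29.75° = √(2 × 9.8 × 33.21) = 25.513 m/s.
v₀ = 25.513 / sin 29.75° = 25.513 / 0.4962 = 51.42 m/s.

51.42 m/s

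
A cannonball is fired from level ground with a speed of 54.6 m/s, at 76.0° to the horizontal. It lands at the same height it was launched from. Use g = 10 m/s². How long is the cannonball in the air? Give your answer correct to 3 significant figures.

10.6 s

Vertical component: v_y = 54.6 sin 76.0° = 52.98 m/s.
For a projectile landing at launch height, time of flight is t = 2 v_y / g = 2 × 52.98 / 10 = 10.6 s.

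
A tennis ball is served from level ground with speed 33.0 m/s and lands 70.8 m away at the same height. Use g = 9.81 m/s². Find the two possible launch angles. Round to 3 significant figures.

19.8° and 70.2°

Level-ground range: R = v₀² sin(2θ)/g ⇒ sin 2θ = R g / v₀² = 70.8×9.81/33.0² = 0.6378.
2θ = arcsin(0.6378) = 39.63° or 180° − 39.63° = 140.37°.
So θ = 19.8° or θ = 70.2°.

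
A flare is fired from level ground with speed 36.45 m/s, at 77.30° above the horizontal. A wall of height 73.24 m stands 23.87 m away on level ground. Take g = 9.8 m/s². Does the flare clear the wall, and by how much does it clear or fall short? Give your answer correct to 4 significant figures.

No — it falls 10.80 m short of clearing the wall.

v_x = 36.45 cos 77.30° = 8.0134 m/s; v_y0 = 36.45 sin 77.30° = 35.558 m/s.
Time to reach the wall: t = 23.87 / 8.0134 = 2.9788 s.
Height at that point: y = 35.558×2.9788 − 4.900×2.9788² = 62.441 m.
That is 73.24 − 62.441 = 10.80 m below the top of the wall, so the flare does not clear it.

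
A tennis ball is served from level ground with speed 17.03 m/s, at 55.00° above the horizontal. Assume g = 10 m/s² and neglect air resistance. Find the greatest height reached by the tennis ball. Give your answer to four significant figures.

9.730 m

Vertical component of launch velocity: v_y = 17.03 sin 55.00° = 13.950 m/s.
At the highest point the vertical velocity is zero, so v_y² = 2 g h_max.
h_max = (13.950)² / (2 × 10) = 194.60 / 20.00 = 9.730 m.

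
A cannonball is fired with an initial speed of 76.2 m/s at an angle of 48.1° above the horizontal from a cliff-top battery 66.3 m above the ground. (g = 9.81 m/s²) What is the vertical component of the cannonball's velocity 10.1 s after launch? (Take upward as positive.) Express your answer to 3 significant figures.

-42.4 m/s

Initial vertical component: v_y0 = 76.2 sin 48.1° = 56.72 m/s.
v_y(t) = v_y0 − g t = 56.72 − 9.81 × 10.1 = -42.4 m/s.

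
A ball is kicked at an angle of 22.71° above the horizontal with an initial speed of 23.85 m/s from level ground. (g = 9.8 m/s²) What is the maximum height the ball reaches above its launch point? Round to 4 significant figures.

Vertical component of launch velocity: v_y = 23.85 sin 22.71° = 9.2077 m/s.
At the highest point the vertical velocity is zero, so v_y² = 2 g h_max.
h_max = (9.2077)² / (2 × 9.8) = 84.782 / 19.60 = 4.326 m.

4.326 m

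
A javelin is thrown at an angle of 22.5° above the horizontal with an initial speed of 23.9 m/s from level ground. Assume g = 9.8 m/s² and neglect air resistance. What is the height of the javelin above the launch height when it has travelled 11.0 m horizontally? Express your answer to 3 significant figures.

3.34 m

v_x = 23.9 cos 22.5° = 22.08 m/s, v_y0 = 23.9 sin 22.5° = 9.146 m/s.
Time to reach x = 11.0 m: t = x / v_x = 11.0 / 22.08 = 0.4982 s.
y = v_y0 t − ½ g t² = 9.146×0.4982 − 4.900×0.4982² = 3.34 m.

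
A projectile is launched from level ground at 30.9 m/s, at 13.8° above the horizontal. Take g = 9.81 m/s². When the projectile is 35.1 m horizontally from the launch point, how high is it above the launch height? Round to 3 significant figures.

v_x = 30.9 cos 13.8° = 30.01 m/s, v_y0 = 30.9 sin 13.8° = 7.371 m/s.
Time to reach x = 35.1 m: t = x / v_x = 35.1 / 30.01 = 1.170 s.
y = v_y0 t − ½ g t² = 7.371×1.170 − 4.905×1.170² = 1.91 m.

1.91 m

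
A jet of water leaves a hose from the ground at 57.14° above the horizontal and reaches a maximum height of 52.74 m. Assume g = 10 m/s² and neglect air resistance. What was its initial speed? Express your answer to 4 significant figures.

38.66 m/s

At maximum height v_y = 0, so (v₀ sin θ)² = 2 g H.
v₀ sin 57.14° = √(2 × 10 × 52.74) = 32.478 m/s.
v₀ = 32.478 / sin 57.14° = 32.478 / 0.8400 = 38.66 m/s.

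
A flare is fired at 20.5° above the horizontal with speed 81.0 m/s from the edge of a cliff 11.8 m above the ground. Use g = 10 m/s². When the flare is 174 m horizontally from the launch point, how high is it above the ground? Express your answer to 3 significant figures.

v_x = 81.0 cos 20.5° = 75.87 m/s, v_y0 = 81.0 sin 20.5° = 28.37 m/s.
Time to reach x = 174 m: t = x / v_x = 174 / 75.87 = 2.293 s.
y = 11.8 + v_y0 t − ½ g t² = 11.8 + 28.37×2.293 − 5.000×2.293² = 50.6 m.

50.6 m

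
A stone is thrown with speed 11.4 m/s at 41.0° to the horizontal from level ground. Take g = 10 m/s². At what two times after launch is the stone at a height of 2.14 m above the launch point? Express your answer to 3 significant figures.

0.385 s and 1.11 s

v_y0 = 11.4 sin 41.0° = 7.479 m/s.
Set y = v_y0 t − ½ g t² = 2.14: 5.000 t² − 7.479 t + 2.14 = 0.
t = [7.479 ± √(55.94 − 42.80)] / 10 = (7.479 ± 3.625) / 10, giving t = 0.385 s or t = 1.11 s.
So the stone is at 2.14 m at t = 0.385 s (rising) and t = 1.11 s (falling).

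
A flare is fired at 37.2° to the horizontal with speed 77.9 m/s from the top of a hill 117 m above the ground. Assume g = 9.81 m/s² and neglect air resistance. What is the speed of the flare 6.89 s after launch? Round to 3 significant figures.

65.3 m/s

v_x = 77.9 cos 37.2° = 62.05 m/s (constant).
v_y(t) = 77.9 sin 37.2° − g t = 47.10 − 9.81 × 6.89 = -20.49 m/s.
Speed = √(v_x² + v_y²) = √(3850 + 419.8) = 65.3 m/s.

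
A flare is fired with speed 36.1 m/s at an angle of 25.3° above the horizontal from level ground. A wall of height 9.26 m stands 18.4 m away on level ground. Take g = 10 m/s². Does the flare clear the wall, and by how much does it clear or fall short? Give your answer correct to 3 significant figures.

No — it falls 2.15 m short of clearing the wall.

v_x = 36.1 cos 25.3° = 32.64 m/s; v_y0 = 36.1 sin 25.3° = 15.43 m/s.
Time to reach the wall: t = 18.4 / 32.64 = 0.5637 s.
Height at that point: y = 15.43×0.5637 − 5.000×0.5637² = 7.109 m.
That is 9.26 − 7.109 = 2.15 m below the top of the wall, so the flare does not clear it.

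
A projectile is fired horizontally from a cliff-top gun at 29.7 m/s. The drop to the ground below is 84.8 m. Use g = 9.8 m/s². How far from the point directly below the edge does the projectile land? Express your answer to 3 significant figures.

124 m

Initial vertical velocity is zero, so the fall time comes from h = ½ g t²: t = √(2 × 84.8 / 9.8) = 4.160 s.
Horizontal motion is uniform at 29.7 m/s, so x = 29.7 × 4.160 = 124 m.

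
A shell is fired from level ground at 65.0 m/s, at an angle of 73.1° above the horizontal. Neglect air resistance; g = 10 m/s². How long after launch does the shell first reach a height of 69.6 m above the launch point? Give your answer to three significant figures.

1.24 s

v_y0 = 65.0 sin 73.1° = 62.19 m/s.
Set y = v_y0 t − ½ g t² = 69.6: 5.000 t² − 62.19 t + 69.6 = 0.
t = [62.19 ± √(3868 − 1392)] / 10 = (62.19 ± 49.76) / 10, giving t = 1.24 s or t = 11.2 s.
The shell is on the way up at the first time, so t = 1.24 s.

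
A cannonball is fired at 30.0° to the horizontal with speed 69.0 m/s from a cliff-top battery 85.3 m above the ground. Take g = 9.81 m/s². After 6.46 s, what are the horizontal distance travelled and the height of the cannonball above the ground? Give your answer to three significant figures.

v_x = 69.0 cos 30.0° = 59.76 m/s; v_y0 = 69.0 sin 30.0° = 34.50 m/s.
x = v_x t = 59.76 × 6.46 = 386 m.
y = 85.3 + v_y0 t − ½ g t² = 103 m.

x = 386 m, y = 103 m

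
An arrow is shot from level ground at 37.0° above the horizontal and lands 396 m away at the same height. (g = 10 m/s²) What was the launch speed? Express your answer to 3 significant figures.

On level ground, R = v₀² sin(2θ) / g, so v₀ = √(R g / sin 2θ).
sin(2 × 37.0°) = 0.9613.
v₀ = √(396 × 10 / 0.9613) = √4119 = 64.2 m/s.

64.2 m/s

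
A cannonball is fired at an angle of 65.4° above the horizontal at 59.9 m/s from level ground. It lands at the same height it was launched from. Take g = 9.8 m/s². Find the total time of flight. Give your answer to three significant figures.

Vertical component: v_y = 59.9 sin 65.4° = 54.46 m/s.
For a projectile landing at launch height, time of flight is t = 2 v_y / g = 2 × 54.46 / 9.8 = 11.1 s.

11.1 s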